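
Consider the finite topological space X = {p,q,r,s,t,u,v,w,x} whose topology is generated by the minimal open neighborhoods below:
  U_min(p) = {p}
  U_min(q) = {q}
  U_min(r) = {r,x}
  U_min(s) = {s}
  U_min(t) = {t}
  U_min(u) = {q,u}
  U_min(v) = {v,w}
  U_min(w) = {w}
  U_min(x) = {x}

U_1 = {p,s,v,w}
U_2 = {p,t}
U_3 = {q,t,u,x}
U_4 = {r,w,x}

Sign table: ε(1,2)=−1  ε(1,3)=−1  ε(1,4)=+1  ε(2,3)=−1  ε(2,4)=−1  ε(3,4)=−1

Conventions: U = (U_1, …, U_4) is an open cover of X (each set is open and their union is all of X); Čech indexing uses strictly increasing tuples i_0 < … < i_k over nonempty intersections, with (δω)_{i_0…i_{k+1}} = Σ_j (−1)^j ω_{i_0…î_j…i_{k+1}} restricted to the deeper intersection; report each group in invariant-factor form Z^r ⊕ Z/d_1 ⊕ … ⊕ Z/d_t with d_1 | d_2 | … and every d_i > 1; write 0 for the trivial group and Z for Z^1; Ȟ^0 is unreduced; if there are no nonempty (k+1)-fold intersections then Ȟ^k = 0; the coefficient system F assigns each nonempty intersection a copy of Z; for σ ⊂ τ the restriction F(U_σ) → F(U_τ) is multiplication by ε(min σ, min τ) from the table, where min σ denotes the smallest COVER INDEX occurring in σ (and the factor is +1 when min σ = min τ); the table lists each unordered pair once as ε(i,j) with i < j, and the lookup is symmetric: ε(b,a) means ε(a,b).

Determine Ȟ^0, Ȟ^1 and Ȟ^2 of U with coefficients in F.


nerve simplices:
  U12={p} U14={w} U23={t} U34={x}
C dims 4,4; δ0: rk 4, SNF 1^3·2
degree 0: 4−4−0 = 0 → Ȟ^0 ≅ 0
degree 1: 4−0−4 = 0 plus torsion [2] → Ȟ^1 ≅ Z/2
degree 2: 0−0−0 = 0 → Ȟ^2 ≅ 0

Ȟ^0(U;F) ≅ 0,  Ȟ^1(U;F) ≅ Z/2,  Ȟ^2(U;F) ≅ 0


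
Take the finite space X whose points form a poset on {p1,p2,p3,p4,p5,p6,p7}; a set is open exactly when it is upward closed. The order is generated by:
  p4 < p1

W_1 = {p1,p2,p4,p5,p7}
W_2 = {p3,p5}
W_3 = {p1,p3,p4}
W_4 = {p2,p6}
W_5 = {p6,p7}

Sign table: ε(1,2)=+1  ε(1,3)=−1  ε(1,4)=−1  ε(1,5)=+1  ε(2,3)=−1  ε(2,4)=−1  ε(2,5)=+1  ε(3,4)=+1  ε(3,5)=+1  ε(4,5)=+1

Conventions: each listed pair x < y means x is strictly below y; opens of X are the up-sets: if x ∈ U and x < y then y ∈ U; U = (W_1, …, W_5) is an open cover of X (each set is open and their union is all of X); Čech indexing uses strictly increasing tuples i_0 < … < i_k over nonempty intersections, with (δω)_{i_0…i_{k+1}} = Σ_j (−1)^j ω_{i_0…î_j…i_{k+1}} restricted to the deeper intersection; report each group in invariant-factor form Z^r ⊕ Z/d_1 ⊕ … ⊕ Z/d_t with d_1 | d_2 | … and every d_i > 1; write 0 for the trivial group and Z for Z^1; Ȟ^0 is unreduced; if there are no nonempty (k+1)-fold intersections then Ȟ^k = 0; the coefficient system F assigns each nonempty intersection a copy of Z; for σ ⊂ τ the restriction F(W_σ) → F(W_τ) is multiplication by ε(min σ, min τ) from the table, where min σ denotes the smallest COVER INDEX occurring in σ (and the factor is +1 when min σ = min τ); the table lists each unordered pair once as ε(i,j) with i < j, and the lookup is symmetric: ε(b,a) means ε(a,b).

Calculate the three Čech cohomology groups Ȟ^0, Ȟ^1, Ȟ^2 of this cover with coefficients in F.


Ȟ^0 ≅ 0, Ȟ^1 ≅ Z ⊕ Z/2 and Ȟ^2 ≅ 0

intersection data:
  W12={p5} W13={p1,p4} W14={p2} W15={p7} W23={p3} W45={p6}
C dims 5,6; δ0: rk 5, SNF 1^4·2
Ȟ^0 = (5 − 5) − 0 = 0, so Ȟ^0 ≅ 0
Ȟ^1 = (6 − 0) − 5 = 1 plus torsion [2], so Ȟ^1 ≅ Z ⊕ Z/2
Ȟ^2 = (0 − 0) − 0 = 0, so Ȟ^2 ≅ 0


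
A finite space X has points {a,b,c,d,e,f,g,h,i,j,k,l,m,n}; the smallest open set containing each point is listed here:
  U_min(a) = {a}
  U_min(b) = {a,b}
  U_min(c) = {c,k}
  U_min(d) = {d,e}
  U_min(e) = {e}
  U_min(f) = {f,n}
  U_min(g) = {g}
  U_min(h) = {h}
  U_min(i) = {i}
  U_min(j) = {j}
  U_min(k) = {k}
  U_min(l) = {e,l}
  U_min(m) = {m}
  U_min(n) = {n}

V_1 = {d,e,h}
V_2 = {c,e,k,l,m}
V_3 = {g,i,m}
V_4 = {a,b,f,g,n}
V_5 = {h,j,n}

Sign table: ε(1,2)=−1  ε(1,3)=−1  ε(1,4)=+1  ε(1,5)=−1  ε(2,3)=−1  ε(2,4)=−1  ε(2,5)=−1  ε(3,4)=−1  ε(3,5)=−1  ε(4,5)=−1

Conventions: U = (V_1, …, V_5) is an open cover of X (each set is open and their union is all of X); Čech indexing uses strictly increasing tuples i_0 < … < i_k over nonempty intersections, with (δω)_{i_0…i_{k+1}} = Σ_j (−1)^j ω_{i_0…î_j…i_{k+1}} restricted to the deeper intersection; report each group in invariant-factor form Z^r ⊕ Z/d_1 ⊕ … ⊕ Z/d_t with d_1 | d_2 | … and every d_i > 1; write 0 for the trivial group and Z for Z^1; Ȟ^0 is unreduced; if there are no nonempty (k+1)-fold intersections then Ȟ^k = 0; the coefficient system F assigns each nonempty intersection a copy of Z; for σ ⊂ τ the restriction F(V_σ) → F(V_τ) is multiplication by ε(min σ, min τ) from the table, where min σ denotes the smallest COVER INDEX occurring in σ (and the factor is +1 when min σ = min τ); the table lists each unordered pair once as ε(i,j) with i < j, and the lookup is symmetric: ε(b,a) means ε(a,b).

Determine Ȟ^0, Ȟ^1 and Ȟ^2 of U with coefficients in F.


Ȟ^0 = 0, Ȟ^1 = Z/2 and Ȟ^2 = 0

intersection data:
  V12={e} V15={h} V23={m} V34={g} V45={n}
C dims 5,5; δ0: rk 5, SNF 1^4·2
Ȟ^0 = (5 − 5) − 0 = 0, so Ȟ^0 ≅ 0
Ȟ^1 = (5 − 0) − 5 = 0 plus torsion [2], so Ȟ^1 ≅ Z/2
Ȟ^2 = (0 − 0) − 0 = 0, so Ȟ^2 ≅ 0


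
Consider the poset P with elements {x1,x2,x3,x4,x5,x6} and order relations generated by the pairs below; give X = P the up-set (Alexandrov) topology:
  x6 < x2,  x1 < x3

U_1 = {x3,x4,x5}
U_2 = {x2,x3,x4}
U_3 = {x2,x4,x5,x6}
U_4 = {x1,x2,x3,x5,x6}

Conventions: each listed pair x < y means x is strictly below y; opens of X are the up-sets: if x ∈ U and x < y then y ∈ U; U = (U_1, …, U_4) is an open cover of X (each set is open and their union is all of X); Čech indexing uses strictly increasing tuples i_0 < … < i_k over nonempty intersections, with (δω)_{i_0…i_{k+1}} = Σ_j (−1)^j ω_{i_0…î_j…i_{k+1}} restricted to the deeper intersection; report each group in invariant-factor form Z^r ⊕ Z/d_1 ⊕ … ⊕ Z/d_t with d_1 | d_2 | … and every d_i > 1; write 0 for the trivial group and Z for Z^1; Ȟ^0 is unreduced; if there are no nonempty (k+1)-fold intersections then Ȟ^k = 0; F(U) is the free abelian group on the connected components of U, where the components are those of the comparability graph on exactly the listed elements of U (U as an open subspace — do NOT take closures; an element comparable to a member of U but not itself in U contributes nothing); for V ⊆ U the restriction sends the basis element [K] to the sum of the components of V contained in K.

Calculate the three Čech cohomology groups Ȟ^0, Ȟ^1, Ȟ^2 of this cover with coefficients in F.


intersection data:
  U12={x3,x4} U13={x4,x5} U14={x3,x5} U23={x2,x4} U24={x2,x3} U34={x2,x5,x6}
  U123={x4} U124={x3} U134={x5} U234={x2}
components per intersection:
  U1: {x3} {x4} {x5}
  U2: {x2} {x3} {x4}
  U3: {x2,x6} {x4} {x5}
  U4: {x1,x3} {x2,x6} {x5}
  U12: {x3} {x4}
  U13: {x4} {x5}
  U14: {x3} {x5}
  U23: {x2} {x4}
  U24: {x2} {x3}
  U34: {x2,x6} {x5}
  U123: {x4}
  U124: {x3}
  U134: {x5}
  U234: {x2}
C dims 12,12,4; δ0: rk 8, SNF 1^8; δ1: rk 4, SNF 1^4
Ȟ^0 = (12 − 8) − 0 = 4, so Ȟ^0 ≅ Z^4
Ȟ^1 = (12 − 4) − 8 = 0, so Ȟ^1 ≅ 0
Ȟ^2 = (4 − 0) − 4 = 0, so Ȟ^2 ≅ 0

Ȟ^0(U;F) ≅ Z^4, Ȟ^1(U;F) ≅ 0, Ȟ^2(U;F) ≅ 0


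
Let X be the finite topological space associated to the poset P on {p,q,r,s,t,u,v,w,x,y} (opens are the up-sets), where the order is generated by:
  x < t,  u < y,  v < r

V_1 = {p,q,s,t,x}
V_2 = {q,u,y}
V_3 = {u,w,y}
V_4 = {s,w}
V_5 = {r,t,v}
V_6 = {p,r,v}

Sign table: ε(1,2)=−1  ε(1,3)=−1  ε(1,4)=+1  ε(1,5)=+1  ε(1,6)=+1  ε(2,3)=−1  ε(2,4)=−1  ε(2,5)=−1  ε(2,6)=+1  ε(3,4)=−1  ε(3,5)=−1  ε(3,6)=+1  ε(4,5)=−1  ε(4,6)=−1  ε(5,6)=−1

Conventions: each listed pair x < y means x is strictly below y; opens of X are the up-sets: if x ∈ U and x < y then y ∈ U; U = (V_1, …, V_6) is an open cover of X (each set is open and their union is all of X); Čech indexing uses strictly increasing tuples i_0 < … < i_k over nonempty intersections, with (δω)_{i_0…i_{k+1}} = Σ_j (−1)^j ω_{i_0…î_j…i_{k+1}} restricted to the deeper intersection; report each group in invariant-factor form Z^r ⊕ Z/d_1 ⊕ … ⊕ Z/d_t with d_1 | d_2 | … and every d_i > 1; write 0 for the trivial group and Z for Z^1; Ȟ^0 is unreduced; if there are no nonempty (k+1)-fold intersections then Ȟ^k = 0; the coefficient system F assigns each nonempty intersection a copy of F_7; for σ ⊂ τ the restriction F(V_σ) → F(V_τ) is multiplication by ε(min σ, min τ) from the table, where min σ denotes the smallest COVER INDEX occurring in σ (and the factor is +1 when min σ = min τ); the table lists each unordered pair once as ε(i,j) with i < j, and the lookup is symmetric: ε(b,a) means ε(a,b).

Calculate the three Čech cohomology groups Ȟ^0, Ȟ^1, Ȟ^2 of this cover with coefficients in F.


intersection data:
  V12={q} V14={s} V15={t} V16={p} V23={u,y} V34={w} V56={r,v}
C dims 6,7; δ0: rk_F7 6
Ȟ^0 = (6 − 6) − 0 = 0, so Ȟ^0 ≅ 0
Ȟ^1 = (7 − 0) − 6 = 1, so Ȟ^1 ≅ Z/7
Ȟ^2 = (0 − 0) − 0 = 0, so Ȟ^2 ≅ 0

Ȟ^0 ≅ 0; Ȟ^1 ≅ Z/7; Ȟ^2 ≅ 0


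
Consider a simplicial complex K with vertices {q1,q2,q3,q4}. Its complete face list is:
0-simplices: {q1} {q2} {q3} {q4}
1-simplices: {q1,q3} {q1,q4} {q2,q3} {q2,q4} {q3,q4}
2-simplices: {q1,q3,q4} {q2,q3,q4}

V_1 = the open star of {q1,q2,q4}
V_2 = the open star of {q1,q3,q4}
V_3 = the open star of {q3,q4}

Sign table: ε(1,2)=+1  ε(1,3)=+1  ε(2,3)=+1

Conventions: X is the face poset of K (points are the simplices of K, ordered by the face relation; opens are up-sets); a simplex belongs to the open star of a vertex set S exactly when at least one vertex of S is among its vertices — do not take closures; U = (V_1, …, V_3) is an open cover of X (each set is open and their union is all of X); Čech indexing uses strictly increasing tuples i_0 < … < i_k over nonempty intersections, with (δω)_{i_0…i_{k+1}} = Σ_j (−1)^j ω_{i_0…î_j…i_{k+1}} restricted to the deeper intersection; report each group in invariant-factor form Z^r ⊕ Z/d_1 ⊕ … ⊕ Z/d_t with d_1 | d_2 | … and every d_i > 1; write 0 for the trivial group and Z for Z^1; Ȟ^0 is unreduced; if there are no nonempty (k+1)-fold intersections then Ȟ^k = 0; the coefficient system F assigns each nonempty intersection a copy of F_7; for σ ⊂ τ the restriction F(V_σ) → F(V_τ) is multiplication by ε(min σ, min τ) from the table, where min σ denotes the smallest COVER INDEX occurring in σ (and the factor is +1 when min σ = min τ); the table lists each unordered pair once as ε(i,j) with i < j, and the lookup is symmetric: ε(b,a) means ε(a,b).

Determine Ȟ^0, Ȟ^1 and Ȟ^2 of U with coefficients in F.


intersection data:
  V1={{q1},{q2},{q4},{q1,q3},{q1,q4},{q2,q3},{q2,q4},{q3,q4},{q1,q3,q4},{q2,q3,q4}} V2={{q1},{q3},{q4},{q1,q3},{q1,q4},{q2,q3},{q2,q4},{q3,q4},{q1,q3,q4},{q2,q3,q4}} V3={{q3},{q4},{q1,q3},{q1,q4},{q2,q3},{q2,q4},{q3,q4},{q1,q3,q4},{q2,q3,q4}}
  V12={{q1},{q4},{q1,q3},{q1,q4},{q2,q3},{q2,q4},{q3,q4},{q1,q3,q4},{q2,q3,q4}} V13={{q4},{q1,q3},{q1,q4},{q2,q3},{q2,q4},{q3,q4},{q1,q3,q4},{q2,q3,q4}} V23={{q3},{q4},{q1,q3},{q1,q4},{q2,q3},{q2,q4},{q3,q4},{q1,q3,q4},{q2,q3,q4}}
  V123={{q4},{q1,q3},{q1,q4},{q2,q3},{q2,q4},{q3,q4},{q1,q3,q4},{q2,q3,q4}}
C dims 3,3,1; δ0: rk_F7 2; δ1: rk_F7 1
Ȟ^0 = (3 − 2) − 0 = 1, so Ȟ^0 ≅ Z/7
Ȟ^1 = (3 − 1) − 2 = 0, so Ȟ^1 ≅ 0
Ȟ^2 = (1 − 0) − 1 = 0, so Ȟ^2 ≅ 0

Ȟ^0 = Z/7,  Ȟ^1 = 0,  Ȟ^2 = 0


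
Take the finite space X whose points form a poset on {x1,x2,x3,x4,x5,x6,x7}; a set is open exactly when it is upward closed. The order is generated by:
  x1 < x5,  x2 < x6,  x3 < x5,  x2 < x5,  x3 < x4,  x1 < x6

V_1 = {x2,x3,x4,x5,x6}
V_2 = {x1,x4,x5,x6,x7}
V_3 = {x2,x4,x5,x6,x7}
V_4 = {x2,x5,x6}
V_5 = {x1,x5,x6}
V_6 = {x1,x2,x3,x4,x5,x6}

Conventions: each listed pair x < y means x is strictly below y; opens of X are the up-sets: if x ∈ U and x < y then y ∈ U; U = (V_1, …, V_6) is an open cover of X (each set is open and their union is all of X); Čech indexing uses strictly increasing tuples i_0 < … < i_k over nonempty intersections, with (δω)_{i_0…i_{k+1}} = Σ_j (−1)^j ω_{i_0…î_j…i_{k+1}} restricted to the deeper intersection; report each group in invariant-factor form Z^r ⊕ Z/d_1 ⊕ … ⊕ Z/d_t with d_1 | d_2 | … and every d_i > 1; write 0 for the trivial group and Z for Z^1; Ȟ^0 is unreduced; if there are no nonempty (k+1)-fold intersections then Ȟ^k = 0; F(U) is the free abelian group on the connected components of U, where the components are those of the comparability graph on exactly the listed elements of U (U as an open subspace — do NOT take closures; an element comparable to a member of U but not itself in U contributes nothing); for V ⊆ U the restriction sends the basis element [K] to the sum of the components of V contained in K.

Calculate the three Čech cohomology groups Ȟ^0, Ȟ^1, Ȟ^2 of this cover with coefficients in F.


nonempty overlaps:
  V12={x4,x5,x6} V13={x2,x4,x5,x6} V14={x2,x5,x6} V15={x5,x6} V16={x2,x3,x4,x5,x6} V23={x4,x5,x6,x7} V24={x5,x6} V25={x1,x5,x6} V26={x1,x4,x5,x6} V34={x2,x5,x6} V35={x5,x6} V36={x2,x4,x5,x6} V45={x5,x6} V46={x2,x5,x6} V56={x1,x5,x6}
  V123={x4,x5,x6} V124={x5,x6} V125={x5,x6} V126={x4,x5,x6} V134={x2,x5,x6} V135={x5,x6} V136={x2,x4,x5,x6} V145={x5,x6} V146={x2,x5,x6} V156={x5,x6} V234={x5,x6} V235={x5,x6} V236={x4,x5,x6} V245={x5,x6} V246={x5,x6} V256={x1,x5,x6} V345={x5,x6} V346={x2,x5,x6} V356={x5,x6} V456={x5,x6}
  V1234={x5,x6} V1235={x5,x6} V1236={x4,x5,x6} V1245={x5,x6} V1246={x5,x6} V1256={x5,x6} V1345={x5,x6} V1346={x2,x5,x6} V1356={x5,x6} V1456={x5,x6} V2345={x5,x6} V2346={x5,x6} V2356={x5,x6} V2456={x5,x6} V3456={x5,x6}
  V12345={x5,x6} V12346={x5,x6} V12356={x5,x6} V12456={x5,x6} V13456={x5,x6} V23456={x5,x6}
  V123456={x5,x6}
components per intersection:
  V1: {x2,x3,x4,x5,x6}
  V2: {x1,x5,x6} {x4} {x7}
  V3: {x2,x5,x6} {x4} {x7}
  V4: {x2,x5,x6}
  V5: {x1,x5,x6}
  V6: {x1,x2,x3,x4,x5,x6}
  V12: {x4} {x5} {x6}
  V13: {x2,x5,x6} {x4}
  V14: {x2,x5,x6}
  V15: {x5} {x6}
  V16: {x2,x3,x4,x5,x6}
  V23: {x4} {x5} {x6} {x7}
  V24: {x5} {x6}
  V25: {x1,x5,x6}
  V26: {x1,x5,x6} {x4}
  V34: {x2,x5,x6}
  V35: {x5} {x6}
  V36: {x2,x5,x6} {x4}
  V45: {x5} {x6}
  V46: {x2,x5,x6}
  V56: {x1,x5,x6}
  V123: {x4} {x5} {x6}
  V124: {x5} {x6}
  V125: {x5} {x6}
  V126: {x4} {x5} {x6}
  V134: {x2,x5,x6}
  V135: {x5} {x6}
  V136: {x2,x5,x6} {x4}
  V145: {x5} {x6}
  V146: {x2,x5,x6}
  V156: {x5} {x6}
  V234: {x5} {x6}
  V235: {x5} {x6}
  V236: {x4} {x5} {x6}
  V245: {x5} {x6}
  V246: {x5} {x6}
  V256: {x1,x5,x6}
  V345: {x5} {x6}
  V346: {x2,x5,x6}
  V356: {x5} {x6}
  V456: {x5} {x6}
  V1234: {x5} {x6}
  V1235: {x5} {x6}
  V1236: {x4} {x5} {x6}
  V1245: {x5} {x6}
  V1246: {x5} {x6}
  V1256: {x5} {x6}
  V1345: {x5} {x6}
  V1346: {x2,x5,x6}
  V1356: {x5} {x6}
  V1456: {x5} {x6}
  V2345: {x5} {x6}
  V2346: {x5} {x6}
  V2356: {x5} {x6}
  V2456: {x5} {x6}
  V3456: {x5} {x6}
  V12345: {x5} {x6}
  V12346: {x5} {x6}
  V12356: {x5} {x6}
  V12456: {x5} {x6}
  V13456: {x5} {x6}
  V23456: {x5} {x6}
  V123456: {x5} {x6}
C dims 10,27,39,30; δ0: rk 8, SNF 1^8; δ1: rk 19, SNF 1^19; δ2: rk 20, SNF 1^20
degree 0: 10−8−0 = 2 → Ȟ^0 ≅ Z^2
degree 1: 27−19−8 = 0 → Ȟ^1 ≅ 0
degree 2: 39−20−19 = 0 → Ȟ^2 ≅ 0

Ȟ^0 ≅ Z^2; Ȟ^1 ≅ 0; Ȟ^2 ≅ 0


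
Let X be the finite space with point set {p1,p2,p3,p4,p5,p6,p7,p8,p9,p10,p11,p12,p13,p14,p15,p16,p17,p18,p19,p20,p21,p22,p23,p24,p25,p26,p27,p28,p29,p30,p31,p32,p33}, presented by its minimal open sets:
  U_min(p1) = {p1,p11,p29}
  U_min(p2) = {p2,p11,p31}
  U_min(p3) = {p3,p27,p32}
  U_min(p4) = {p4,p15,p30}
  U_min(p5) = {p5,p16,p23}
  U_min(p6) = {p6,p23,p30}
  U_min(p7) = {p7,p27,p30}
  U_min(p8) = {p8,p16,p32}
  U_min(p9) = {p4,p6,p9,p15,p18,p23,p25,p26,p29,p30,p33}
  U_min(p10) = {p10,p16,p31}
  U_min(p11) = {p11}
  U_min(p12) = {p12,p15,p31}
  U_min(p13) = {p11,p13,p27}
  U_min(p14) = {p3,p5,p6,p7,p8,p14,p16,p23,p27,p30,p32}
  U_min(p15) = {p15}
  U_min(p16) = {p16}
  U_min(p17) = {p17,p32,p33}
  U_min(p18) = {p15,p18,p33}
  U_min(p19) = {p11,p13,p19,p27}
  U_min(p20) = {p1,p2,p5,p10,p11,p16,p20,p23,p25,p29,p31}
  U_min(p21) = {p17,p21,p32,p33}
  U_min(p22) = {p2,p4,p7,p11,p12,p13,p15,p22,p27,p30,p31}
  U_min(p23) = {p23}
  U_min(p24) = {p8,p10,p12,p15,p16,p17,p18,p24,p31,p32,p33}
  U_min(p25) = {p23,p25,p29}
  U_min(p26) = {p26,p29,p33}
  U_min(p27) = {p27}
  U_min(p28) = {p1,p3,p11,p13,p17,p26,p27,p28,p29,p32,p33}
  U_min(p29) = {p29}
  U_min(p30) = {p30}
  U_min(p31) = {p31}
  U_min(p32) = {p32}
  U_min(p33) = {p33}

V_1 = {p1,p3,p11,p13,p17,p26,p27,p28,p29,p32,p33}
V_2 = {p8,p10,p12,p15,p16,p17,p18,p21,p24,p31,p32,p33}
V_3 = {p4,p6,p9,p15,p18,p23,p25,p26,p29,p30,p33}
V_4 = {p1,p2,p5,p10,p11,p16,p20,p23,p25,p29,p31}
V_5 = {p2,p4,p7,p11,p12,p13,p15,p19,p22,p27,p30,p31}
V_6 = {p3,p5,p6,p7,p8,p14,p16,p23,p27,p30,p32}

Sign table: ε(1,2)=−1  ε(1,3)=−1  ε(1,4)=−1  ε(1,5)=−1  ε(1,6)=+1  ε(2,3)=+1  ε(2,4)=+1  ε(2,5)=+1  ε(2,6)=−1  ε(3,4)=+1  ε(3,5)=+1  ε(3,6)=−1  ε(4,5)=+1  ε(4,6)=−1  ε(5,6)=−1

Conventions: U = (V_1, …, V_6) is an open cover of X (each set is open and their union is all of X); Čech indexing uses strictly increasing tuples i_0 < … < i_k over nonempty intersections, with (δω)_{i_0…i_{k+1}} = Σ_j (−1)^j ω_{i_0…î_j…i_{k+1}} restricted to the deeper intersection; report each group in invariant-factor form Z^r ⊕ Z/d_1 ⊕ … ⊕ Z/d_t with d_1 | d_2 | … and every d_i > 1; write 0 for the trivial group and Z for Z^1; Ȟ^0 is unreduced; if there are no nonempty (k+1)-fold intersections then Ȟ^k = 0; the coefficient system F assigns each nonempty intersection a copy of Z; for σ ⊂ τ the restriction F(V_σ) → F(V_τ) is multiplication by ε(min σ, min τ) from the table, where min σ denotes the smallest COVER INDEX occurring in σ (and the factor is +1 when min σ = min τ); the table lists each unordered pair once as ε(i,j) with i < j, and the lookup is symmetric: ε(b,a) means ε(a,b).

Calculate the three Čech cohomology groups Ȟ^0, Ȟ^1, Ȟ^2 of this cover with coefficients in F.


nerve simplices:
  V12={p17,p32,p33} V13={p26,p29,p33} V14={p1,p11,p29} V15={p11,p13,p27} V16={p3,p27,p32} V23={p15,p18,p33} V24={p10,p16,p31} V25={p12,p15,p31} V26={p8,p16,p32} V34={p23,p25,p29} V35={p4,p15,p30} V36={p6,p23,p30} V45={p2,p11,p31} V46={p5,p16,p23} V56={p7,p27,p30}
  V123={p33} V126={p32} V134={p29} V145={p11} V156={p27} V235={p15} V245={p31} V246={p16} V346={p23} V356={p30}
C dims 6,15,10; δ0: rk 5, SNF 1^5; δ1: rk 10, SNF 1^9·2
degree 0: 6−5−0 = 1 → Ȟ^0 ≅ Z
degree 1: 15−10−5 = 0 → Ȟ^1 ≅ 0
degree 2: 10−0−10 = 0 plus torsion [2] → Ȟ^2 ≅ Z/2

Ȟ^0 ≅ Z, Ȟ^1 ≅ 0 and Ȟ^2 ≅ Z/2


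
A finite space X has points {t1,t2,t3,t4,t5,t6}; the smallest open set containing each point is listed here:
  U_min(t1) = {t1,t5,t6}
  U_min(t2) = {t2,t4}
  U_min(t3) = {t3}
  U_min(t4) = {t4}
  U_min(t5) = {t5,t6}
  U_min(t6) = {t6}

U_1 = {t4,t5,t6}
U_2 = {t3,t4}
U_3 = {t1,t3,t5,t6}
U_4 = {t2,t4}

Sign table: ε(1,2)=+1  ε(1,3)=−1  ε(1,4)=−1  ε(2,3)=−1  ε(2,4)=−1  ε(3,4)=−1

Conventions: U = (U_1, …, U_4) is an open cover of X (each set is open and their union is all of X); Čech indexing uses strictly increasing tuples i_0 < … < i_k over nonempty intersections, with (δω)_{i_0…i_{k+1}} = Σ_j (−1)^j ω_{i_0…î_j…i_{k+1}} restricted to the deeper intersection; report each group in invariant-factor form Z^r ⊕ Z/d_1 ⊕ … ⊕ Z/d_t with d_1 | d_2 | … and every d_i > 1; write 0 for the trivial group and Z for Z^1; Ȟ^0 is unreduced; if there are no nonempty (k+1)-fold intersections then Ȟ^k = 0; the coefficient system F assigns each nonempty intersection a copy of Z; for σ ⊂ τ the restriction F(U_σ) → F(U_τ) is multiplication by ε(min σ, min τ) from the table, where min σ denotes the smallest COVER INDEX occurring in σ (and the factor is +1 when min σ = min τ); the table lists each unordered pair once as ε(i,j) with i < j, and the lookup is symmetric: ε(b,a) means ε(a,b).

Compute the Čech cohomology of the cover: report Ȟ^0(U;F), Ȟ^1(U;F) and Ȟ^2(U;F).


Ȟ^0(U;F) ≅ Z,  Ȟ^1(U;F) ≅ Z,  Ȟ^2(U;F) ≅ 0

nonempty intersections:
  U12={t4} U13={t5,t6} U14={t4} U23={t3} U24={t4}
  U124={t4}
C dims 4,5,1; δ0: rk 3, SNF 1^3; δ1: rk 1, SNF 1^1
Ȟ^0: (4−3)−0=1 ⇒ Z
Ȟ^1: (5−1)−3=1 ⇒ Z
Ȟ^2: (1−0)−1=0 ⇒ 0


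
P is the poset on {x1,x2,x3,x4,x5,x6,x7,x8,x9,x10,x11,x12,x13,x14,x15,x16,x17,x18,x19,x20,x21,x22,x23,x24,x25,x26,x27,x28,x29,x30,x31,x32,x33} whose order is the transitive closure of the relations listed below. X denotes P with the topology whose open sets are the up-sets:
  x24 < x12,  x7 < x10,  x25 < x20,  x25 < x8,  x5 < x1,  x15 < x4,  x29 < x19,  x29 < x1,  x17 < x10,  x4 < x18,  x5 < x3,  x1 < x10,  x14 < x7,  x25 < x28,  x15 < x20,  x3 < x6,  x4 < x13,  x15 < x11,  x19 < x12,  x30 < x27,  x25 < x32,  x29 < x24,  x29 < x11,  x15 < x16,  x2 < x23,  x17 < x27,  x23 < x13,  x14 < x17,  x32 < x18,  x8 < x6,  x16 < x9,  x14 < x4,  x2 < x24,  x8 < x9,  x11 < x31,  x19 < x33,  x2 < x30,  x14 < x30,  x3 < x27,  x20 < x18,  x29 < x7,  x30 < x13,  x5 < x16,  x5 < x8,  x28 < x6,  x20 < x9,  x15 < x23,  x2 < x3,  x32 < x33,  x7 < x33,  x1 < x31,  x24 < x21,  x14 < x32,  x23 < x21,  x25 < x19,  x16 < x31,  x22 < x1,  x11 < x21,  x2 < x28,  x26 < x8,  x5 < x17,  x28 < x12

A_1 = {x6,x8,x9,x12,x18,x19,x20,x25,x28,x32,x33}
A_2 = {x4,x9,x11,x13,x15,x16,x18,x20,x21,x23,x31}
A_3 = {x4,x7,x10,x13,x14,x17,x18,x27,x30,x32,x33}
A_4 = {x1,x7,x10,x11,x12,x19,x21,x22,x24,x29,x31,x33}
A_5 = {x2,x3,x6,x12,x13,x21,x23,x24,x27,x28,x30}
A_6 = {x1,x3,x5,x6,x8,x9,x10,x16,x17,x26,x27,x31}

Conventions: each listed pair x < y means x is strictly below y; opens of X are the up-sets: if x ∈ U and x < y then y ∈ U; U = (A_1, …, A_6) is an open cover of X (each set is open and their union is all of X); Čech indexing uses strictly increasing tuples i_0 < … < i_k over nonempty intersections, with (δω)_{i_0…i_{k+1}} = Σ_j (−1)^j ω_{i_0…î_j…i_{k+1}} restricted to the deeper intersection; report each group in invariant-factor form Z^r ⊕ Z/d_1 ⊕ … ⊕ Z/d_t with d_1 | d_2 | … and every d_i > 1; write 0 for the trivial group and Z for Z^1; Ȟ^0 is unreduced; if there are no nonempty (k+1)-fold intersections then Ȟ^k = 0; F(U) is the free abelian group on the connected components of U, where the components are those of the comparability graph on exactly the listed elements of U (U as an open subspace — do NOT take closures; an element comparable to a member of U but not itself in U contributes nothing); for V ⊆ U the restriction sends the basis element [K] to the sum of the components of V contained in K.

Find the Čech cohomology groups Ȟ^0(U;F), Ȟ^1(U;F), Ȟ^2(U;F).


nerve of the cover:
  A12={x9,x18,x20} A13={x18,x32,x33} A14={x12,x19,x33} A15={x6,x12,x28} A16={x6,x8,x9} A23={x4,x13,x18} A24={x11,x21,x31} A25={x13,x21,x23} A26={x9,x16,x31} A34={x7,x10,x33} A35={x13,x27,x30} A36={x10,x17,x27} A45={x12,x21,x24} A46={x1,x10,x31} A56={x3,x6,x27}
  A123={x18} A126={x9} A134={x33} A145={x12} A156={x6} A235={x13} A245={x21} A246={x31} A346={x10} A356={x27}
components per intersection:
  A1: {x6,x8,x9,x12,x18,x19,x20,x25,x28,x32,x33}
  A2: {x4,x9,x11,x13,x15,x16,x18,x20,x21,x23,x31}
  A3: {x4,x7,x10,x13,x14,x17,x18,x27,x30,x32,x33}
  A4: {x1,x7,x10,x11,x12,x19,x21,x22,x24,x29,x31,x33}
  A5: {x2,x3,x6,x12,x13,x21,x23,x24,x27,x28,x30}
  A6: {x1,x3,x5,x6,x8,x9,x10,x16,x17,x26,x27,x31}
  A12: {x9,x18,x20}
  A13: {x18,x32,x33}
  A14: {x12,x19,x33}
  A15: {x6,x12,x28}
  A16: {x6,x8,x9}
  A23: {x4,x13,x18}
  A24: {x11,x21,x31}
  A25: {x13,x21,x23}
  A26: {x9,x16,x31}
  A34: {x7,x10,x33}
  A35: {x13,x27,x30}
  A36: {x10,x17,x27}
  A45: {x12,x21,x24}
  A46: {x1,x10,x31}
  A56: {x3,x6,x27}
  A123: {x18}
  A126: {x9}
  A134: {x33}
  A145: {x12}
  A156: {x6}
  A235: {x13}
  A245: {x21}
  A246: {x31}
  A346: {x10}
  A356: {x27}
C dims 6,15,10; δ0: rk 5, SNF 1^5; δ1: rk 10, SNF 1^9·2
Ȟ^0 = (6 − 5) − 0 = 1, so Ȟ^0 ≅ Z
Ȟ^1 = (15 − 10) − 5 = 0, so Ȟ^1 ≅ 0
Ȟ^2 = (10 − 0) − 10 = 0 plus torsion [2], so Ȟ^2 ≅ Z/2

Ȟ^0 = Z; Ȟ^1 = 0; Ȟ^2 = Z/2


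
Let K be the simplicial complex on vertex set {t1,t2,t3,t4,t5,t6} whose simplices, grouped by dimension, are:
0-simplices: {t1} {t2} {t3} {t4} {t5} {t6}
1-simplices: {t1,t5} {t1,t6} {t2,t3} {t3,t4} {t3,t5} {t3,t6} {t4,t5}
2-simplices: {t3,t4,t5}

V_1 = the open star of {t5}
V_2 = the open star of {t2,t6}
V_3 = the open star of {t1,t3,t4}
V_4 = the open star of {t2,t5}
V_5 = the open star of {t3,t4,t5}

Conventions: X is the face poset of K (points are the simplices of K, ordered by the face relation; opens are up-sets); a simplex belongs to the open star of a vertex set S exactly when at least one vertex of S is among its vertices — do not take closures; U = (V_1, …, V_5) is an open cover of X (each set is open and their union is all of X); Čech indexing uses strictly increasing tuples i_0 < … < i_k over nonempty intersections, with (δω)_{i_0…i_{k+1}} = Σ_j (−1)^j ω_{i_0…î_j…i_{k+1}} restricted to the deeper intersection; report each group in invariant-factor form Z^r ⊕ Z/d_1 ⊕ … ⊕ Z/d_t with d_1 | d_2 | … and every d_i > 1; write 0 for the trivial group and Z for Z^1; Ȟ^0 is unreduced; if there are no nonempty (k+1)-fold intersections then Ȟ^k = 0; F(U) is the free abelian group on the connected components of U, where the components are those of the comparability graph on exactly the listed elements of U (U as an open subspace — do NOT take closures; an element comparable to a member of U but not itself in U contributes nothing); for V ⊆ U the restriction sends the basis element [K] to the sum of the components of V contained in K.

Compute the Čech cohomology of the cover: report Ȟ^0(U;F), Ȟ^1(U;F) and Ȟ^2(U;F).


Ȟ^0 = Z, Ȟ^1 = Z, Ȟ^2 = 0

cover nerve:
  V1={{t5},{t1,t5},{t3,t5},{t4,t5},{t3,t4,t5}} V2={{t2},{t6},{t1,t6},{t2,t3},{t3,t6}} V3={{t1},{t3},{t4},{t1,t5},{t1,t6},{t2,t3},{t3,t4},{t3,t5},{t3,t6},{t4,t5},{t3,t4,t5}} V4={{t2},{t5},{t1,t5},{t2,t3},{t3,t5},{t4,t5},{t3,t4,t5}} V5={{t3},{t4},{t5},{t1,t5},{t2,t3},{t3,t4},{t3,t5},{t3,t6},{t4,t5},{t3,t4,t5}}
  V13={{t1,t5},{t3,t5},{t4,t5},{t3,t4,t5}} V14={{t5},{t1,t5},{t3,t5},{t4,t5},{t3,t4,t5}} V15={{t5},{t1,t5},{t3,t5},{t4,t5},{t3,t4,t5}} V23={{t1,t6},{t2,t3},{t3,t6}} V24={{t2},{t2,t3}} V25={{t2,t3},{t3,t6}} V34={{t1,t5},{t2,t3},{t3,t5},{t4,t5},{t3,t4,t5}} V35={{t3},{t4},{t1,t5},{t2,t3},{t3,t4},{t3,t5},{t3,t6},{t4,t5},{t3,t4,t5}} V45={{t5},{t1,t5},{t2,t3},{t3,t5},{t4,t5},{t3,t4,t5}}
  V134={{t1,t5},{t3,t5},{t4,t5},{t3,t4,t5}} V135={{t1,t5},{t3,t5},{t4,t5},{t3,t4,t5}} V145={{t5},{t1,t5},{t3,t5},{t4,t5},{t3,t4,t5}} V234={{t2,t3}} V235={{t2,t3},{t3,t6}} V245={{t2,t3}} V345={{t1,t5},{t2,t3},{t3,t5},{t4,t5},{t3,t4,t5}}
  V1345={{t1,t5},{t3,t5},{t4,t5},{t3,t4,t5}} V2345={{t2,t3}}
components per intersection:
  V1: {{t5},{t1,t5},{t3,t5},{t4,t5},{t3,t4,t5}}
  V2: {{t2},{t2,t3}} {{t6},{t1,t6},{t3,t6}}
  V3: {{t1},{t1,t5},{t1,t6}} {{t3},{t4},{t2,t3},{t3,t4},{t3,t5},{t3,t6},{t4,t5},{t3,t4,t5}}
  V4: {{t2},{t2,t3}} {{t5},{t1,t5},{t3,t5},{t4,t5},{t3,t4,t5}}
  V5: {{t3},{t4},{t5},{t1,t5},{t2,t3},{t3,t4},{t3,t5},{t3,t6},{t4,t5},{t3,t4,t5}}
  V13: {{t1,t5}} {{t3,t5},{t4,t5},{t3,t4,t5}}
  V14: {{t5},{t1,t5},{t3,t5},{t4,t5},{t3,t4,t5}}
  V15: {{t5},{t1,t5},{t3,t5},{t4,t5},{t3,t4,t5}}
  V23: {{t1,t6}} {{t2,t3}} {{t3,t6}}
  V24: {{t2},{t2,t3}}
  V25: {{t2,t3}} {{t3,t6}}
  V34: {{t1,t5}} {{t2,t3}} {{t3,t5},{t4,t5},{t3,t4,t5}}
  V35: {{t3},{t4},{t2,t3},{t3,t4},{t3,t5},{t3,t6},{t4,t5},{t3,t4,t5}} {{t1,t5}}
  V45: {{t5},{t1,t5},{t3,t5},{t4,t5},{t3,t4,t5}} {{t2,t3}}
  V134: {{t1,t5}} {{t3,t5},{t4,t5},{t3,t4,t5}}
  V135: {{t1,t5}} {{t3,t5},{t4,t5},{t3,t4,t5}}
  V145: {{t5},{t1,t5},{t3,t5},{t4,t5},{t3,t4,t5}}
  V234: {{t2,t3}}
  V235: {{t2,t3}} {{t3,t6}}
  V245: {{t2,t3}}
  V345: {{t1,t5}} {{t2,t3}} {{t3,t5},{t4,t5},{t3,t4,t5}}
  V1345: {{t1,t5}} {{t3,t5},{t4,t5},{t3,t4,t5}}
  V2345: {{t2,t3}}
C dims 8,17,12,3; δ0: rk 7, SNF 1^7; δ1: rk 9, SNF 1^9; δ2: rk 3, SNF 1^3
Ȟ^0: (8−7)−0=1 ⇒ Z
Ȟ^1: (17−9)−7=1 ⇒ Z
Ȟ^2: (12−3)−9=0 ⇒ 0


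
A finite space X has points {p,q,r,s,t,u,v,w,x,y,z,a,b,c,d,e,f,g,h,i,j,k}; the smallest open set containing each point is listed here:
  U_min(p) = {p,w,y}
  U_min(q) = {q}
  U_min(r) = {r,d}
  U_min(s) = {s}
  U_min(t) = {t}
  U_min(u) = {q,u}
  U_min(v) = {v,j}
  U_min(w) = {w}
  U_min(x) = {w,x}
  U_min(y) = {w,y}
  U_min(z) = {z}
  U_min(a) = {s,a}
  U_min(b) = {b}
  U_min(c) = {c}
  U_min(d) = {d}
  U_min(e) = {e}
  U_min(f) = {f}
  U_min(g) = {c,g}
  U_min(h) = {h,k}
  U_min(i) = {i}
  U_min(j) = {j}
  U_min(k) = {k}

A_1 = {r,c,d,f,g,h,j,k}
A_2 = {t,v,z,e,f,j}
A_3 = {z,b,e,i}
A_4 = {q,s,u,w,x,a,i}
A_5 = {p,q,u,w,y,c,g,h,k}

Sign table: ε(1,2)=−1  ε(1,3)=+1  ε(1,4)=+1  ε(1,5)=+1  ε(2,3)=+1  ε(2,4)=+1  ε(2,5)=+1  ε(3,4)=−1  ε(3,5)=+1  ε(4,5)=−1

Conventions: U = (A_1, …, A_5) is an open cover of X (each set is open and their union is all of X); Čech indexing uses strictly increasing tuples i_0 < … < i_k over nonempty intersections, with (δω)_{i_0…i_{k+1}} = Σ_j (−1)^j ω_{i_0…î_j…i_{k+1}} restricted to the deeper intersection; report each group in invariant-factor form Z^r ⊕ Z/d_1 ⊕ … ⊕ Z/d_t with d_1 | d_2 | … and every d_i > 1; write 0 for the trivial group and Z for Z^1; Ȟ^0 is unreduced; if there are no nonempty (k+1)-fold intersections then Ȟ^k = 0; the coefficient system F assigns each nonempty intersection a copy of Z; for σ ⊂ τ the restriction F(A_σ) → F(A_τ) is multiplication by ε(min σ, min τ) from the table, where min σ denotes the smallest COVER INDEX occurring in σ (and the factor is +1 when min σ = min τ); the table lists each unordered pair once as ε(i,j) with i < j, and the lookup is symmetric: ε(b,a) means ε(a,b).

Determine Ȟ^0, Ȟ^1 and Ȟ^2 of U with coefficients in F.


Ȟ^0 = 0; Ȟ^1 = Z/2; Ȟ^2 = 0

intersection data:
  A12={f,j} A15={c,g,h,k} A23={z,e} A34={i} A45={q,u,w}
C dims 5,5; δ0: rk 5, SNF 1^4·2
Ȟ^0 = (5 − 5) − 0 = 0, so Ȟ^0 ≅ 0
Ȟ^1 = (5 − 0) − 5 = 0 plus torsion [2], so Ȟ^1 ≅ Z/2
Ȟ^2 = (0 − 0) − 0 = 0, so Ȟ^2 ≅ 0


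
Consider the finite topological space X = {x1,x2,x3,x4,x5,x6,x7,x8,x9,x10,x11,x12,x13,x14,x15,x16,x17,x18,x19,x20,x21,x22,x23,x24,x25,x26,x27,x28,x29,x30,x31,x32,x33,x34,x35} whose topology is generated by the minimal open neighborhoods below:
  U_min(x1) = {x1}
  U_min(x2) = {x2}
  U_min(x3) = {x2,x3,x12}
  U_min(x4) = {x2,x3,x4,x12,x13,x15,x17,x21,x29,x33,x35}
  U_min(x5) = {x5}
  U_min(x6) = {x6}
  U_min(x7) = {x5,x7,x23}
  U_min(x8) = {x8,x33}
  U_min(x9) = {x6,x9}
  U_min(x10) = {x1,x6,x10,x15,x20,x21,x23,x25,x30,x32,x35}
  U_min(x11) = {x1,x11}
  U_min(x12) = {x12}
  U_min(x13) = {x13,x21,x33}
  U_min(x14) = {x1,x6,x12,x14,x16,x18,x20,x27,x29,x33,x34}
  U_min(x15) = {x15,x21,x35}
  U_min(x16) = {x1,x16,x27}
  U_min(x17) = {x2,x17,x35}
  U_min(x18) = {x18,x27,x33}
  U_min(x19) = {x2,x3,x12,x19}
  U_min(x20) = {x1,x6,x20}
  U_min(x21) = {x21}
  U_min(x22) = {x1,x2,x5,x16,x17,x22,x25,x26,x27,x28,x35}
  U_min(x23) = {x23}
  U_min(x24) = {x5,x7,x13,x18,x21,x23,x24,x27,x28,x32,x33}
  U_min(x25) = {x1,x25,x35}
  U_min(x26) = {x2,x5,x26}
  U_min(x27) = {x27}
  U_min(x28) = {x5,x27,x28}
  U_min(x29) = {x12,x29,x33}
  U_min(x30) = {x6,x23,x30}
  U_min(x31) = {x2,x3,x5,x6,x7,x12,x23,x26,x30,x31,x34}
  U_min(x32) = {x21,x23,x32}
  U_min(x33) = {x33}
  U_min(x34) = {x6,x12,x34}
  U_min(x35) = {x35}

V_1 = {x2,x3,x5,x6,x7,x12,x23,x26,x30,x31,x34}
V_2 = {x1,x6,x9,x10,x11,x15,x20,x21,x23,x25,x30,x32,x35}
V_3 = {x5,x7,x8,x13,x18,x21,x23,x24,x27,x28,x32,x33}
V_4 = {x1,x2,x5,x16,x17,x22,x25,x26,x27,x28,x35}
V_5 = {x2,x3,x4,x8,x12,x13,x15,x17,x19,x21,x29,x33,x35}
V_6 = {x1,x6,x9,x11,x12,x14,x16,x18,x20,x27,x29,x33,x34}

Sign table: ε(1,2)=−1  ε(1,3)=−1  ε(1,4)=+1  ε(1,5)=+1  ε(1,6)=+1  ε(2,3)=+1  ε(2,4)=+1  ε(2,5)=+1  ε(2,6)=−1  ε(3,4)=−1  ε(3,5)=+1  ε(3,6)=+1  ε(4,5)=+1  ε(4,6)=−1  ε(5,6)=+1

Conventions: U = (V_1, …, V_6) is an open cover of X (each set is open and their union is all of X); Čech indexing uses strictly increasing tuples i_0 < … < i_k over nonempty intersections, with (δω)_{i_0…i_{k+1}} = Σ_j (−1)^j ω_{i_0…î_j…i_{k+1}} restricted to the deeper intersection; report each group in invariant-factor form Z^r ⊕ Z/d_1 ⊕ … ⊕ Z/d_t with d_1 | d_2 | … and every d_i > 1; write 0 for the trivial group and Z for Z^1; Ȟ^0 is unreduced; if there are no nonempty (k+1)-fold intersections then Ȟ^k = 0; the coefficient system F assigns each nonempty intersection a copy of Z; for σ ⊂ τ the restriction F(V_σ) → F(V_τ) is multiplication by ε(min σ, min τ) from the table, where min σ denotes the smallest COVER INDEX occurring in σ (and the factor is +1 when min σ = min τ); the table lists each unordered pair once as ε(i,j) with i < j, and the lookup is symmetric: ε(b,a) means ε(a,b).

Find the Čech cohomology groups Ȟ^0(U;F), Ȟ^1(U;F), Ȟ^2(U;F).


Ȟ^0 = 0,  Ȟ^1 = Z/2,  Ȟ^2 = Z

nerve of the cover:
  V12={x6,x23,x30} V13={x5,x7,x23} V14={x2,x5,x26} V15={x2,x3,x12} V16={x6,x12,x34} V23={x21,x23,x32} V24={x1,x25,x35} V25={x15,x21,x35} V26={x1,x6,x9,x11,x20} V34={x5,x27,x28} V35={x8,x13,x21,x33} V36={x18,x27,x33} V45={x2,x17,x35} V46={x1,x16,x27} V56={x12,x29,x33}
  V123={x23} V126={x6} V134={x5} V145={x2} V156={x12} V235={x21} V245={x35} V246={x1} V346={x27} V356={x33}
C dims 6,15,10; δ0: rk 6, SNF 1^5·2; δ1: rk 9, SNF 1^9
Ȟ^0 = (6 − 6) − 0 = 0, so Ȟ^0 ≅ 0
Ȟ^1 = (15 − 9) − 6 = 0 plus torsion [2], so Ȟ^1 ≅ Z/2
Ȟ^2 = (10 − 0) − 9 = 1, so Ȟ^2 ≅ Z


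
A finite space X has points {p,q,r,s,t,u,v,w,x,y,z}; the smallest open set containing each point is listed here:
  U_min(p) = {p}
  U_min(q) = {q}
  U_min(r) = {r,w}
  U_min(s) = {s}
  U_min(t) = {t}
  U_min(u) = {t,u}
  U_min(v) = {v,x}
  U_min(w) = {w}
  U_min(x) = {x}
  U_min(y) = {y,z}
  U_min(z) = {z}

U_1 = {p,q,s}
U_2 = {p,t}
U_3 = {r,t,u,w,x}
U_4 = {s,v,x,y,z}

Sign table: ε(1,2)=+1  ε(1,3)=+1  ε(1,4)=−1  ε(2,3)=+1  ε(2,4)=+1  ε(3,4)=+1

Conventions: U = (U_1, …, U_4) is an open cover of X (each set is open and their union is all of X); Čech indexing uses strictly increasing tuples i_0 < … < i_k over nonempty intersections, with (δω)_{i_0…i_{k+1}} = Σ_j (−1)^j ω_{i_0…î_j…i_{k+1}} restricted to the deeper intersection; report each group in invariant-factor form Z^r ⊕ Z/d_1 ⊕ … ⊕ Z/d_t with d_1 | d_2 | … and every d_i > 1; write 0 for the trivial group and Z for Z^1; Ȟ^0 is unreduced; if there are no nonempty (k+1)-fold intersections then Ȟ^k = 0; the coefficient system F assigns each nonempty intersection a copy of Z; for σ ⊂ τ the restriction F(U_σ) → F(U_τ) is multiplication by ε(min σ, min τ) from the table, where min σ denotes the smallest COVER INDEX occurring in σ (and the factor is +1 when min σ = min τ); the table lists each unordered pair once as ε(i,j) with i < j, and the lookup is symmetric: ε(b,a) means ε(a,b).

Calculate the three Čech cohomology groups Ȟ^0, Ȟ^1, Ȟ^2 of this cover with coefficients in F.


Ȟ^0 = 0, Ȟ^1 = Z/2 and Ȟ^2 = 0

nerve of the cover:
  U12={p} U14={s} U23={t} U34={x}
C dims 4,4; δ0: rk 4, SNF 1^3·2
Ȟ^0 = (4 − 4) − 0 = 0, so Ȟ^0 ≅ 0
Ȟ^1 = (4 − 0) − 4 = 0 plus torsion [2], so Ȟ^1 ≅ Z/2
Ȟ^2 = (0 − 0) − 0 = 0, so Ȟ^2 ≅ 0


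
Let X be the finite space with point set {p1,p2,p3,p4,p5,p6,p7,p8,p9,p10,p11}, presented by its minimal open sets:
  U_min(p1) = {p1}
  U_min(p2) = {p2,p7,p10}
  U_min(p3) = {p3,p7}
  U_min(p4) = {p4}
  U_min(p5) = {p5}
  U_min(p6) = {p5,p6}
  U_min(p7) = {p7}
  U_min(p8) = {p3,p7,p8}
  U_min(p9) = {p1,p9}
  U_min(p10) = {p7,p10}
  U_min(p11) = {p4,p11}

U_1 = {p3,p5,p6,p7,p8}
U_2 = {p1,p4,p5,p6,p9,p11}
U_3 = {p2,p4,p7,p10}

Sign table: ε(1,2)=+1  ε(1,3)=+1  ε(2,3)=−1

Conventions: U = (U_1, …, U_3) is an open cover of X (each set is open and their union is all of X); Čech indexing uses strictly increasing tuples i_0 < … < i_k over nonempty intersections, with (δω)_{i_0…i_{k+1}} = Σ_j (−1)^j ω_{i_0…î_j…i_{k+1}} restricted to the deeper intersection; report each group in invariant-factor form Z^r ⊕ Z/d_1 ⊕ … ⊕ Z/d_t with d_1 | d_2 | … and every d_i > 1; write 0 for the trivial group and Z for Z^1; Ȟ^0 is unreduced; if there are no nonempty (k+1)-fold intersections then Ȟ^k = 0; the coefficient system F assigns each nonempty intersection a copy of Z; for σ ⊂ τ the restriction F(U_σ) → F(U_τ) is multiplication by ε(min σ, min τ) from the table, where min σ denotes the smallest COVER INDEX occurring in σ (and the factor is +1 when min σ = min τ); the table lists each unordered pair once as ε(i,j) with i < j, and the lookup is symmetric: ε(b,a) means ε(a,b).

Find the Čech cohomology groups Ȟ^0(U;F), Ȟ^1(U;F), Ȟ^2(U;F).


nonempty overlaps:
  U12={p5,p6} U13={p7} U23={p4}
C dims 3,3; δ0: rk 3, SNF 1^2·2
degree 0: 3−3−0 = 0 → Ȟ^0 ≅ 0
degree 1: 3−0−3 = 0 plus torsion [2] → Ȟ^1 ≅ Z/2
degree 2: 0−0−0 = 0 → Ȟ^2 ≅ 0

Ȟ^0 = 0, Ȟ^1 = Z/2, Ȟ^2 = 0


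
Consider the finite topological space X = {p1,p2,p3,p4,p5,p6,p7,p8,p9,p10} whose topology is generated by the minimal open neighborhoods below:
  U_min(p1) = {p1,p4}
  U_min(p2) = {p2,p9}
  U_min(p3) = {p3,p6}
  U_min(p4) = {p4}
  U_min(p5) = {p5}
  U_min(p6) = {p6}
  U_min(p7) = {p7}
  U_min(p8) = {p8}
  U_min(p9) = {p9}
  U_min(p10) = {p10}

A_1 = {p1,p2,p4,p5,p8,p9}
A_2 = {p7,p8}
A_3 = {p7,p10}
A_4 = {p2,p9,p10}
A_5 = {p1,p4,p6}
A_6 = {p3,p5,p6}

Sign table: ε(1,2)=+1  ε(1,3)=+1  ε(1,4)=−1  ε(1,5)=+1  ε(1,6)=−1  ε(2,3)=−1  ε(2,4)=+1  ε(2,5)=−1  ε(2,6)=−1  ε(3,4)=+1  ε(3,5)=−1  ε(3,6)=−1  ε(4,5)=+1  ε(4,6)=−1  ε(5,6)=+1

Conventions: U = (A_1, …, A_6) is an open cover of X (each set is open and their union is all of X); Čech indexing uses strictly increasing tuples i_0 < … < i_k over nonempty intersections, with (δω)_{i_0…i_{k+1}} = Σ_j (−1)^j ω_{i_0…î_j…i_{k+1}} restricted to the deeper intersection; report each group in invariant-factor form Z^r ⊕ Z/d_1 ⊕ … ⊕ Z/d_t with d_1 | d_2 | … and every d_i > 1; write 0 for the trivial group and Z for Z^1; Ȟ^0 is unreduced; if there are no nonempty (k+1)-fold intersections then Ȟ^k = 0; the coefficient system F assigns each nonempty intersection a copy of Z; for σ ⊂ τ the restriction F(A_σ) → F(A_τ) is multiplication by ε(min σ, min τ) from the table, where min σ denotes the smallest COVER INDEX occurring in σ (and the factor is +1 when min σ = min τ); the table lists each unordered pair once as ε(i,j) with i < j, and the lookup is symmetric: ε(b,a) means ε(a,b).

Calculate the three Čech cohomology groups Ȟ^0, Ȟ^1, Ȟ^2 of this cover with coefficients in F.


nonempty overlaps:
  A12={p8} A14={p2,p9} A15={p1,p4} A16={p5} A23={p7} A34={p10} A56={p6}
C dims 6,7; δ0: rk 6, SNF 1^5·2
degree 0: 6−6−0 = 0 → Ȟ^0 ≅ 0
degree 1: 7−0−6 = 1 plus torsion [2] → Ȟ^1 ≅ Z ⊕ Z/2
degree 2: 0−0−0 = 0 → Ȟ^2 ≅ 0

Ȟ^0 = 0,  Ȟ^1 = Z ⊕ Z/2,  Ȟ^2 = 0


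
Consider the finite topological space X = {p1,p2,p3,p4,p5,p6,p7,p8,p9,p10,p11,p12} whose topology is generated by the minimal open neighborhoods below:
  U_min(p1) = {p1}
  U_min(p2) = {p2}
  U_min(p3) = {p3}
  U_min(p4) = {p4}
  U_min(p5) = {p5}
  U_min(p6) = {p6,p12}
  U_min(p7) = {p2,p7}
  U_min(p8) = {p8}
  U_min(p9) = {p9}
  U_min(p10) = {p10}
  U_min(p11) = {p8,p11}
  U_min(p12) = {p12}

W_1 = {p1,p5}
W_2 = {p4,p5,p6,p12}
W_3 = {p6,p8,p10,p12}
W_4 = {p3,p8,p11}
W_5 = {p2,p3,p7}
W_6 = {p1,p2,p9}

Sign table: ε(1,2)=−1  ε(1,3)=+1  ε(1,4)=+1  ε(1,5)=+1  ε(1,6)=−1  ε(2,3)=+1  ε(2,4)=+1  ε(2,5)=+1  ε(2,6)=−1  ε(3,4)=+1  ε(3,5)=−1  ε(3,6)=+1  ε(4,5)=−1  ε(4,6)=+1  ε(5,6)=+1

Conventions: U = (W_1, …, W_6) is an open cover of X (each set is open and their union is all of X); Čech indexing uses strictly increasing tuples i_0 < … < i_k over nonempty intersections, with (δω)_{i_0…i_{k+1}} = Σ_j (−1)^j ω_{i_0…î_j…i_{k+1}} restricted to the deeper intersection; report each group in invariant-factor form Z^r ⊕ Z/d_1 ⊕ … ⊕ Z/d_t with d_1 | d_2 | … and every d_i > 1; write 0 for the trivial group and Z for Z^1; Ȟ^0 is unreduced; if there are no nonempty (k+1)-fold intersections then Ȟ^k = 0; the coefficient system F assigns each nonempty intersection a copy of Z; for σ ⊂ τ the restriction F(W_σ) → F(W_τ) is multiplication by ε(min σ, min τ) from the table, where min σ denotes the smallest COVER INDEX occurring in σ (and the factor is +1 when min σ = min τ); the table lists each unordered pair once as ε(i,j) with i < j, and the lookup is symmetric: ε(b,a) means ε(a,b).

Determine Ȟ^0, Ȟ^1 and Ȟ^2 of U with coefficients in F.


Ȟ^0 = 0, Ȟ^1 = Z/2 and Ȟ^2 = 0

nonempty intersections:
  W12={p5} W16={p1} W23={p6,p12} W34={p8} W45={p3} W56={p2}
C dims 6,6; δ0: rk 6, SNF 1^5·2
Ȟ^0: (6−6)−0=0 ⇒ 0
Ȟ^1: (6−0)−6=0 plus torsion [2] ⇒ Z/2
Ȟ^2: (0−0)−0=0 ⇒ 0
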